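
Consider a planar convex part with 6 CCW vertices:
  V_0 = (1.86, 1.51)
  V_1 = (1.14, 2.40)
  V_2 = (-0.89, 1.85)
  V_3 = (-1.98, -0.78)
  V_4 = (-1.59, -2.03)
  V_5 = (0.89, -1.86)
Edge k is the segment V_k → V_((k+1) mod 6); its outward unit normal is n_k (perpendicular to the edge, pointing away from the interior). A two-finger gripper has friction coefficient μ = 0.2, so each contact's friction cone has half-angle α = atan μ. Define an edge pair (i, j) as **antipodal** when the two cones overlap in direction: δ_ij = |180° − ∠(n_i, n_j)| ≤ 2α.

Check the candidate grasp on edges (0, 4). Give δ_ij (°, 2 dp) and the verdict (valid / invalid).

δ = 54.95°, invalid

α = atan 0.2 = 11.31°;  2α = 22.62°
edge 0: e_0 = (-0.72, +0.89);  n_0 = (+0.7774, +0.6289)
edge 4: e_4 = (+2.48, +0.17);  n_4 = (+0.0684, -0.9977)
∠(n_0, n_4) = 125.05°
δ = |180° − 125.05°| = 54.95°
54.95° > 2α = 22.62°  →  invalid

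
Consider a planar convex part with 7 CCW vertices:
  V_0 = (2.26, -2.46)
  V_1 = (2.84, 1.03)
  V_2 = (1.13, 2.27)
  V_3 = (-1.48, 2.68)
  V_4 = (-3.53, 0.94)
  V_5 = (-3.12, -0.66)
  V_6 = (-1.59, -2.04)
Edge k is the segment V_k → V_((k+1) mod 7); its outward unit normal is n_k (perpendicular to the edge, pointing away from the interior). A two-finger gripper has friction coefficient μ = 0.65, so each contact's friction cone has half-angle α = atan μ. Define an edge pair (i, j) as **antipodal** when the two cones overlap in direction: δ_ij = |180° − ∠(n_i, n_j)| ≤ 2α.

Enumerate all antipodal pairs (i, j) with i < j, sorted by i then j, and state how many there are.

count = 9; pairs: (0,3), (0,4), (0,5), (1,4), (1,5), (1,6), (2,5), (2,6), (3,6)

α = atan 0.65 = 33.02°;  2α = 66.05°
n_0 = (+0.9865, -0.1639)
n_1 = (+0.5870, +0.8096)
n_2 = (+0.1552, +0.9879)
n_3 = (-0.6471, +0.7624)
n_4 = (-0.9687, -0.2482)
n_5 = (-0.6698, -0.7426)
n_6 = (-0.1084, -0.9941)
  (0,1): δ = 116.51°  ·
  (0,2): δ = 89.49°  ·
  (0,3): δ = 40.24°  ✓
  (0,4): δ = 23.81°  ✓
  (0,5): δ = 57.39°  ✓
  (0,6): δ = 93.21°  ·
  (1,2): δ = 152.98°  ·
  (1,3): δ = 103.73°  ·
  (1,4): δ = 39.68°  ✓
  (1,5): δ = 6.10°  ✓
  (1,6): δ = 29.72°  ✓
  (2,3): δ = 130.75°  ·
  (2,4): δ = 66.70°  ·
  (2,5): δ = 33.12°  ✓
  (2,6): δ = 2.70°  ✓
  (3,4): δ = 115.95°  ·
  (3,5): δ = 82.37°  ·
  (3,6): δ = 46.55°  ✓
  (4,5): δ = 146.42°  ·
  (4,6): δ = 110.60°  ·
  (5,6): δ = 144.18°  ·
antipodal pairs: 9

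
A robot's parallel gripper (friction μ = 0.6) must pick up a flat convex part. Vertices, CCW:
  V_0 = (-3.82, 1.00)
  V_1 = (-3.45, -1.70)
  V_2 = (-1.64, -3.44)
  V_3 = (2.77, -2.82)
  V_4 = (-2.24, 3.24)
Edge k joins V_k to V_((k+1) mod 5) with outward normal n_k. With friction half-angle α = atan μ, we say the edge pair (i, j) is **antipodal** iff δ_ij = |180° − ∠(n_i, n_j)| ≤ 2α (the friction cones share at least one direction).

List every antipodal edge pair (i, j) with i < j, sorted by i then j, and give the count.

count = 4; pairs: (0,3), (1,3), (2,3), (2,4)

α = atan 0.6 = 30.96°;  2α = 61.93°
n_0 = (-0.9907, -0.1358)
n_1 = (-0.6930, -0.7209)
n_2 = (+0.1392, -0.9903)
n_3 = (+0.7707, +0.6372)
n_4 = (-0.8172, +0.5764)
  (0,1): δ = 141.67°  ·
  (0,2): δ = 89.80°  ·
  (0,3): δ = 31.78°  ✓
  (0,4): δ = 137.00°  ·
  (1,2): δ = 128.13°  ·
  (1,3): δ = 6.55°  ✓
  (1,4): δ = 98.67°  ·
  (2,3): δ = 58.42°  ✓
  (2,4): δ = 46.80°  ✓
  (3,4): δ = 74.78°  ·
antipodal pairs: 4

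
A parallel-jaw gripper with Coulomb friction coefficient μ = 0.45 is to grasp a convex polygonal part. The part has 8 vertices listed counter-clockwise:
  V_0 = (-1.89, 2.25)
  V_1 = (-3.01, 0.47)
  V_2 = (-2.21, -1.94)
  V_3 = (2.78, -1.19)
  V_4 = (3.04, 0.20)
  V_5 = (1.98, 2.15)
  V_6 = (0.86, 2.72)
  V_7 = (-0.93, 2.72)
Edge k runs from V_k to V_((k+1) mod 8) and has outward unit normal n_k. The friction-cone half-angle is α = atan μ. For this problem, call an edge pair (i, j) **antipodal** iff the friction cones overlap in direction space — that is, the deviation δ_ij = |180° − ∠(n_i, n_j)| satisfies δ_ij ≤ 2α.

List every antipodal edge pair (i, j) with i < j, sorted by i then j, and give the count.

α = atan 0.45 = 24.23°;  2α = 48.46°
n_0 = (-0.8464, +0.5326)
n_1 = (-0.9491, -0.3150)
n_2 = (+0.1486, -0.9889)
n_3 = (+0.9830, -0.1839)
n_4 = (+0.8786, +0.4776)
n_5 = (+0.4536, +0.8912)
n_6 = (+0.0000, +1.0000)
n_7 = (-0.4397, +0.8981)
  (0,1): δ = 129.46°  ·
  (0,2): δ = 49.27°  ·
  (0,3): δ = 21.58°  ✓
  (0,4): δ = 60.71°  ·
  (0,5): δ = 95.21°  ·
  (0,6): δ = 122.18°  ·
  (0,7): δ = 148.26°  ·
  (1,2): δ = 99.82°  ·
  (1,3): δ = 28.96°  ✓
  (1,4): δ = 10.16°  ✓
  (1,5): δ = 44.66°  ✓
  (1,6): δ = 71.64°  ·
  (1,7): δ = 97.72°  ·
  (2,3): δ = 109.14°  ·
  (2,4): δ = 70.02°  ·
  (2,5): δ = 35.52°  ✓
  (2,6): δ = 8.55°  ✓
  (2,7): δ = 17.54°  ✓
  (3,4): δ = 140.88°  ·
  (3,5): δ = 106.38°  ·
  (3,6): δ = 79.41°  ·
  (3,7): δ = 53.32°  ·
  (4,5): δ = 145.50°  ·
  (4,6): δ = 118.53°  ·
  (4,7): δ = 92.44°  ·
  (5,6): δ = 153.03°  ·
  (5,7): δ = 126.94°  ·
  (6,7): δ = 153.91°  ·
antipodal pairs: 7

count = 7; pairs: (0,3), (1,3), (1,4), (1,5), (2,5), (2,6), (2,7)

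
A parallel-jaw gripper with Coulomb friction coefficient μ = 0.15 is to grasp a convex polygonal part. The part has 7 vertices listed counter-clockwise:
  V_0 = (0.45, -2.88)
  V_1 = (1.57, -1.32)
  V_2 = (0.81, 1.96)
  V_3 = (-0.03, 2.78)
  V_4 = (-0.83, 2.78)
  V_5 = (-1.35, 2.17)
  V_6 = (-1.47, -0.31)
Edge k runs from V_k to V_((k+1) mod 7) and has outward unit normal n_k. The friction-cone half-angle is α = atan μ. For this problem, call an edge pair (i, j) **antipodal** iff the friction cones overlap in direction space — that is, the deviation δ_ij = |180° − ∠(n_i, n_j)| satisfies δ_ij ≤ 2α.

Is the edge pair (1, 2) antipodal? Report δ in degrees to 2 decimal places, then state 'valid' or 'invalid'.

δ = 147.36°, invalid

α = atan 0.15 = 8.53°;  2α = 17.06°
edge 1: e_1 = (-0.76, +3.28);  n_1 = (+0.9742, +0.2257)
edge 2: e_2 = (-0.84, +0.82);  n_2 = (+0.6985, +0.7156)
∠(n_1, n_2) = 32.64°
δ = |180° − 32.64°| = 147.36°
147.36° > 2α = 17.06°  →  invalid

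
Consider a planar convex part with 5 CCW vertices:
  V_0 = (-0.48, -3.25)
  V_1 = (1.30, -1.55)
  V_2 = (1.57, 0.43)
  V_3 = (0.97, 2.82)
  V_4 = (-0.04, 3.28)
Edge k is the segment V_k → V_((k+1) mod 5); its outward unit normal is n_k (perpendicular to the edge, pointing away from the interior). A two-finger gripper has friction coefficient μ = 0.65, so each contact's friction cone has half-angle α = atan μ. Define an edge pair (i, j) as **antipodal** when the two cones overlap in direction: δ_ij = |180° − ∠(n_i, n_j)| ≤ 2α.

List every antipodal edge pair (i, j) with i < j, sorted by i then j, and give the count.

α = atan 0.65 = 33.02°;  2α = 66.05°
n_0 = (+0.6907, -0.7232)
n_1 = (+0.9908, -0.1351)
n_2 = (+0.9699, +0.2435)
n_3 = (+0.4145, +0.9101)
n_4 = (-0.9977, +0.0672)
  (0,1): δ = 141.45°  ·
  (0,2): δ = 119.59°  ·
  (0,3): δ = 68.17°  ·
  (0,4): δ = 42.46°  ✓
  (1,2): δ = 158.14°  ·
  (1,3): δ = 106.72°  ·
  (1,4): δ = 3.91°  ✓
  (2,3): δ = 128.58°  ·
  (2,4): δ = 17.95°  ✓
  (3,4): δ = 69.37°  ·
antipodal pairs: 3

count = 3; pairs: (0,4), (1,4), (2,4)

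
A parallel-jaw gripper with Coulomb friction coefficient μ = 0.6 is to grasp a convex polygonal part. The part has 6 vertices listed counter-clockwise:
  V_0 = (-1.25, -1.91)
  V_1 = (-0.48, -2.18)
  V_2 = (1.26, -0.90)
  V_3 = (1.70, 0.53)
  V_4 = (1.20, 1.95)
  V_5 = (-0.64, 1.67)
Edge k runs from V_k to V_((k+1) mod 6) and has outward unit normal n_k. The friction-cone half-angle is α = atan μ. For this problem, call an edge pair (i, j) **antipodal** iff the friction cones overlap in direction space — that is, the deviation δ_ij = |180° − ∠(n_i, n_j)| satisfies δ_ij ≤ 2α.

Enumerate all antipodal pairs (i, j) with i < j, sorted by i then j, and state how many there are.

count = 6; pairs: (0,3), (0,4), (1,4), (1,5), (2,5), (3,5)

α = atan 0.6 = 30.96°;  2α = 61.93°
n_0 = (-0.3309, -0.9437)
n_1 = (+0.5926, -0.8055)
n_2 = (+0.9558, -0.2941)
n_3 = (+0.9432, +0.3321)
n_4 = (-0.1504, +0.9886)
n_5 = (-0.9858, +0.1680)
  (0,1): δ = 124.34°  ·
  (0,2): δ = 87.78°  ·
  (0,3): δ = 51.28°  ✓
  (0,4): δ = 27.98°  ✓
  (0,5): δ = 99.65°  ·
  (1,2): δ = 143.44°  ·
  (1,3): δ = 106.94°  ·
  (1,4): δ = 27.69°  ✓
  (1,5): δ = 43.99°  ✓
  (2,3): δ = 143.50°  ·
  (2,4): δ = 64.24°  ·
  (2,5): δ = 7.43°  ✓
  (3,4): δ = 100.75°  ·
  (3,5): δ = 29.07°  ✓
  (4,5): δ = 108.32°  ·
antipodal pairs: 6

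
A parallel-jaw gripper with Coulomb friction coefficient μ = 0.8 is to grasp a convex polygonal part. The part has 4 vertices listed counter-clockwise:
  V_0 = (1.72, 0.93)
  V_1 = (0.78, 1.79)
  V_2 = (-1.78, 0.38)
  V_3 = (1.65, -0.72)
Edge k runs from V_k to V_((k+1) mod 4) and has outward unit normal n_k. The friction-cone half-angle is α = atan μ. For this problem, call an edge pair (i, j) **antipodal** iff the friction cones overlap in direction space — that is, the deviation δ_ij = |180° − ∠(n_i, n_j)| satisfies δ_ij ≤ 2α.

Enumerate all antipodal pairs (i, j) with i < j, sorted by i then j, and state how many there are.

α = atan 0.8 = 38.66°;  2α = 77.32°
n_0 = (+0.6750, +0.7378)
n_1 = (-0.4824, +0.8759)
n_2 = (-0.3054, -0.9522)
n_3 = (+0.9991, -0.0424)
  (0,1): δ = 108.70°  ·
  (0,2): δ = 24.67°  ✓
  (0,3): δ = 130.03°  ·
  (1,2): δ = 46.63°  ✓
  (1,3): δ = 58.73°  ✓
  (2,3): δ = 74.65°  ✓
antipodal pairs: 4

count = 4; pairs: (0,2), (1,2), (1,3), (2,3)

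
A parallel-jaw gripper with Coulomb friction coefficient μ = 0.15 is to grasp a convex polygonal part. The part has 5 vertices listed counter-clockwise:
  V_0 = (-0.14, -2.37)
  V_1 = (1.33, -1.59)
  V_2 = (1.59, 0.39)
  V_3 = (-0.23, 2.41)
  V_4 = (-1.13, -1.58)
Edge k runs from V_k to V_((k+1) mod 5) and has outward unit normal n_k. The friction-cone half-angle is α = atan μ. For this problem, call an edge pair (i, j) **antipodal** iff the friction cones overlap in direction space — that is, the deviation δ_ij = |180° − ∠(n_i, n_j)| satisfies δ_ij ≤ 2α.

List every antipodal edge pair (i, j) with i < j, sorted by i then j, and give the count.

α = atan 0.15 = 8.53°;  2α = 17.06°
n_0 = (+0.4687, -0.8833)
n_1 = (+0.9915, -0.1302)
n_2 = (+0.7429, +0.6694)
n_3 = (-0.9755, +0.2200)
n_4 = (-0.6237, -0.7816)
  (0,1): δ = 125.43°  ·
  (0,2): δ = 75.93°  ·
  (0,3): δ = 49.34°  ·
  (0,4): δ = 113.46°  ·
  (1,2): δ = 130.50°  ·
  (1,3): δ = 5.23°  ✓
  (1,4): δ = 58.89°  ·
  (2,3): δ = 54.73°  ·
  (2,4): δ = 9.39°  ✓
  (3,4): δ = 115.88°  ·
antipodal pairs: 2

count = 2; pairs: (1,3), (2,4)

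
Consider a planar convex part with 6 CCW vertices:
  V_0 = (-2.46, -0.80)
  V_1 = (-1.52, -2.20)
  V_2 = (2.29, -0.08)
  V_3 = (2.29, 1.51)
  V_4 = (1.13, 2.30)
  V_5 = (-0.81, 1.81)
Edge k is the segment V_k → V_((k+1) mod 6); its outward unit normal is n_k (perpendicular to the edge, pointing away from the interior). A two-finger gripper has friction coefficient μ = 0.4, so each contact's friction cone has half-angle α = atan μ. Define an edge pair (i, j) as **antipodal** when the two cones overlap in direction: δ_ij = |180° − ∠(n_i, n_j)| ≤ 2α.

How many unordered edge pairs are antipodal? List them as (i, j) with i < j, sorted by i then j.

count = 5; pairs: (0,2), (0,3), (1,4), (1,5), (2,5)

α = atan 0.4 = 21.80°;  2α = 43.60°
n_0 = (-0.8302, -0.5574)
n_1 = (+0.4862, -0.8738)
n_2 = (+1.0000, -0.0000)
n_3 = (+0.5629, +0.8265)
n_4 = (-0.2449, +0.9696)
n_5 = (-0.8453, +0.5344)
  (0,1): δ = 94.79°  ·
  (0,2): δ = 33.88°  ✓
  (0,3): δ = 21.87°  ✓
  (0,4): δ = 70.30°  ·
  (0,5): δ = 113.82°  ·
  (1,2): δ = 119.09°  ·
  (1,3): δ = 63.35°  ·
  (1,4): δ = 14.92°  ✓
  (1,5): δ = 28.61°  ✓
  (2,3): δ = 124.26°  ·
  (2,4): δ = 75.82°  ·
  (2,5): δ = 32.30°  ✓
  (3,4): δ = 131.57°  ·
  (3,5): δ = 88.04°  ·
  (4,5): δ = 136.48°  ·
antipodal pairs: 5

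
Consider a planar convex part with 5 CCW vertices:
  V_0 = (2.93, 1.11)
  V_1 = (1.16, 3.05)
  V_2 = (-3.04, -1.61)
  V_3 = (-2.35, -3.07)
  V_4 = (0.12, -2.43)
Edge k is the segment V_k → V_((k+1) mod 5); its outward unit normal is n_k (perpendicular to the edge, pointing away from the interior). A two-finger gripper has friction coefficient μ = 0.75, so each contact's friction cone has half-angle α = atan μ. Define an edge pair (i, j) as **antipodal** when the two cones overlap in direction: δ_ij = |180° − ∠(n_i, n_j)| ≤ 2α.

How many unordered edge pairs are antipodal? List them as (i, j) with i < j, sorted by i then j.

α = atan 0.75 = 36.87°;  2α = 73.74°
n_0 = (+0.7387, +0.6740)
n_1 = (-0.7428, +0.6695)
n_2 = (-0.9041, -0.4273)
n_3 = (+0.2508, -0.9680)
n_4 = (+0.7832, -0.6217)
  (0,1): δ = 84.40°  ·
  (0,2): δ = 17.08°  ✓
  (0,3): δ = 62.15°  ✓
  (0,4): δ = 99.18°  ·
  (1,2): δ = 112.68°  ·
  (1,3): δ = 33.45°  ✓
  (1,4): δ = 3.59°  ✓
  (2,3): δ = 100.77°  ·
  (2,4): δ = 63.74°  ✓
  (3,4): δ = 142.97°  ·
antipodal pairs: 5

count = 5; pairs: (0,2), (0,3), (1,3), (1,4), (2,4)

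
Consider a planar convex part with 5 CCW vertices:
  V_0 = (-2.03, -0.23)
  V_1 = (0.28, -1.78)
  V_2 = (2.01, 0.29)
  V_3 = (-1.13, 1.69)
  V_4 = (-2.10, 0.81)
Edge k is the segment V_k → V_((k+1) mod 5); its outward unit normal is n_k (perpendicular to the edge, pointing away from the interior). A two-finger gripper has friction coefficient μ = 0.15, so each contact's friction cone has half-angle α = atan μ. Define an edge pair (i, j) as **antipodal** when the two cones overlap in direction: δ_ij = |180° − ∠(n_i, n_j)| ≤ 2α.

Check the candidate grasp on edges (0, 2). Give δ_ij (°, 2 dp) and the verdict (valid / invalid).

δ = 9.83°, valid

α = atan 0.15 = 8.53°;  2α = 17.06°
edge 0: e_0 = (+2.31, -1.55);  n_0 = (-0.5572, -0.8304)
edge 2: e_2 = (-3.14, +1.40);  n_2 = (+0.4072, +0.9133)
∠(n_0, n_2) = 170.17°
δ = |180° − 170.17°| = 9.83°
9.83° ≤ 2α = 17.06°  →  valid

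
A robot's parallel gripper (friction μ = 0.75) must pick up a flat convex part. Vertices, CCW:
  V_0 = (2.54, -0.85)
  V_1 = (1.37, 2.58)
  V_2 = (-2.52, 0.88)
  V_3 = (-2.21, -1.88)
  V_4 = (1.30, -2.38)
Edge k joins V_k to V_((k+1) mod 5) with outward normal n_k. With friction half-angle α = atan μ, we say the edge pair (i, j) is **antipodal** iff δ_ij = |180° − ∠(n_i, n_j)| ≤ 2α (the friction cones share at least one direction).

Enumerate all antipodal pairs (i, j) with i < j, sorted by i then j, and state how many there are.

α = atan 0.75 = 36.87°;  2α = 73.74°
n_0 = (+0.9465, +0.3228)
n_1 = (-0.4004, +0.9163)
n_2 = (-0.9938, -0.1116)
n_3 = (-0.1410, -0.9900)
n_4 = (+0.7769, -0.6296)
  (0,1): δ = 85.23°  ·
  (0,2): δ = 12.43°  ✓
  (0,3): δ = 63.06°  ✓
  (0,4): δ = 122.14°  ·
  (1,2): δ = 107.20°  ·
  (1,3): δ = 31.71°  ✓
  (1,4): δ = 27.37°  ✓
  (2,3): δ = 104.52°  ·
  (2,4): δ = 45.43°  ✓
  (3,4): δ = 120.92°  ·
antipodal pairs: 5

count = 5; pairs: (0,2), (0,3), (1,3), (1,4), (2,4)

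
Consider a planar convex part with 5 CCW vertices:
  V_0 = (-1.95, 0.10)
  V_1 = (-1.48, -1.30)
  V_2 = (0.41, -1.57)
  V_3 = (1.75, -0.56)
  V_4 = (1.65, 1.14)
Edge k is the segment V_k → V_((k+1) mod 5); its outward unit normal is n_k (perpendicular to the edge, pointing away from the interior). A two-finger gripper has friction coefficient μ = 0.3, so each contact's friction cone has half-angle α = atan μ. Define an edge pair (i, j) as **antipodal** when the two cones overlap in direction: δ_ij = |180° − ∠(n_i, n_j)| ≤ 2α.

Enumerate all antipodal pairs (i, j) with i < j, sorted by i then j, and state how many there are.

α = atan 0.3 = 16.70°;  2α = 33.40°
n_0 = (-0.9480, -0.3183)
n_1 = (-0.1414, -0.9899)
n_2 = (+0.6019, -0.7986)
n_3 = (+0.9983, +0.0587)
n_4 = (-0.2775, +0.9607)
  (0,1): δ = 116.69°  ·
  (0,2): δ = 71.55°  ·
  (0,3): δ = 15.19°  ✓
  (0,4): δ = 87.56°  ·
  (1,2): δ = 134.86°  ·
  (1,3): δ = 78.50°  ·
  (1,4): δ = 24.24°  ✓
  (2,3): δ = 123.64°  ·
  (2,4): δ = 20.89°  ✓
  (3,4): δ = 77.25°  ·
antipodal pairs: 3

count = 3; pairs: (0,3), (1,4), (2,4)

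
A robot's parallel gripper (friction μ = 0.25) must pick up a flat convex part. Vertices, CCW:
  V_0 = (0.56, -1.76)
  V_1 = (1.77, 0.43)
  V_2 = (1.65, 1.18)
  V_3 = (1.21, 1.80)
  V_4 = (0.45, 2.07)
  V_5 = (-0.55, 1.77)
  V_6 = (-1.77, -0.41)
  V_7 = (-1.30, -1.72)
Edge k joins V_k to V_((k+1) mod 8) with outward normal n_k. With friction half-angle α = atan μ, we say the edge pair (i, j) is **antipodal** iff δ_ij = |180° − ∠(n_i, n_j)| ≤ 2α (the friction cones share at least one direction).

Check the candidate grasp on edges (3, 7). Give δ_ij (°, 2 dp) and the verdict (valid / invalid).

α = atan 0.25 = 14.04°;  2α = 28.07°
edge 3: e_3 = (-0.76, +0.27);  n_3 = (+0.3348, +0.9423)
edge 7: e_7 = (+1.86, -0.04);  n_7 = (-0.0215, -0.9998)
∠(n_3, n_7) = 161.67°
δ = |180° − 161.67°| = 18.33°
18.33° ≤ 2α = 28.07°  →  valid

δ = 18.33°, valid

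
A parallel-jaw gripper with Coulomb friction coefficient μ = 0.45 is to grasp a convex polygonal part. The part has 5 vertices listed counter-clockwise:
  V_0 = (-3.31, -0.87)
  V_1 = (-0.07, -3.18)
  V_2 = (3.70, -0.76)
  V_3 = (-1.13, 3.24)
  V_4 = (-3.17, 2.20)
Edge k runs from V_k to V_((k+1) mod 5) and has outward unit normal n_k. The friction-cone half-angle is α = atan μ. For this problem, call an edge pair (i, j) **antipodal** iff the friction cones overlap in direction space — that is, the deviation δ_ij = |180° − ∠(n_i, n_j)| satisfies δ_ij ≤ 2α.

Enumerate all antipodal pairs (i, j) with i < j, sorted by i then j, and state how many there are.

count = 2; pairs: (0,2), (1,3)

α = atan 0.45 = 24.23°;  2α = 48.46°
n_0 = (-0.5805, -0.8142)
n_1 = (+0.5402, -0.8415)
n_2 = (+0.6378, +0.7702)
n_3 = (-0.4542, +0.8909)
n_4 = (-0.9990, +0.0456)
  (0,1): δ = 111.82°  ·
  (0,2): δ = 4.14°  ✓
  (0,3): δ = 62.50°  ·
  (0,4): δ = 122.88°  ·
  (1,2): δ = 72.33°  ·
  (1,3): δ = 5.68°  ✓
  (1,4): δ = 54.69°  ·
  (2,3): δ = 113.36°  ·
  (2,4): δ = 52.98°  ·
  (3,4): δ = 119.62°  ·
antipodal pairs: 2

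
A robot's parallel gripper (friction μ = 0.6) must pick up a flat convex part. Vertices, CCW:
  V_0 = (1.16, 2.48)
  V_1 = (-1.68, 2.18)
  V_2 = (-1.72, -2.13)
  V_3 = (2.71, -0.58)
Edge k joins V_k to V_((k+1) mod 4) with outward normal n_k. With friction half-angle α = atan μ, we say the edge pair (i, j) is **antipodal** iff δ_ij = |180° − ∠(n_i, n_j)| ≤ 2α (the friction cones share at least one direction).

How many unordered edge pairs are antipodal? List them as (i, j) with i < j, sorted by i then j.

count = 2; pairs: (0,2), (1,3)

α = atan 0.6 = 30.96°;  2α = 61.93°
n_0 = (-0.1050, +0.9945)
n_1 = (-1.0000, +0.0093)
n_2 = (+0.3303, -0.9439)
n_3 = (+0.8921, +0.4519)
  (0,1): δ = 96.56°  ·
  (0,2): δ = 13.25°  ✓
  (0,3): δ = 110.83°  ·
  (1,2): δ = 70.18°  ·
  (1,3): δ = 27.40°  ✓
  (2,3): δ = 82.42°  ·
antipodal pairs: 2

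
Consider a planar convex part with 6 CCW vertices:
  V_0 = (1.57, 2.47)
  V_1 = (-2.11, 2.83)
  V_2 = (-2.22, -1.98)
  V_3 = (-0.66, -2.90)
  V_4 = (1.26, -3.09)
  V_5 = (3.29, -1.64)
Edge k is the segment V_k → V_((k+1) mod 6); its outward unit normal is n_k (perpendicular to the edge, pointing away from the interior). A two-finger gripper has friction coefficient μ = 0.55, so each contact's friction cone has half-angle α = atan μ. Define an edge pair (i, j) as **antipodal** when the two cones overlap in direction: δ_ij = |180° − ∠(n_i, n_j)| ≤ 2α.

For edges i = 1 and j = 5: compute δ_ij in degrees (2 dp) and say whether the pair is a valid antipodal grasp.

α = atan 0.55 = 28.81°;  2α = 57.62°
edge 1: e_1 = (-0.11, -4.81);  n_1 = (-0.9997, +0.0229)
edge 5: e_5 = (-1.72, +4.11);  n_5 = (+0.9225, +0.3860)
∠(n_1, n_5) = 155.98°
δ = |180° − 155.98°| = 24.02°
24.02° ≤ 2α = 57.62°  →  valid

δ = 24.02°, valid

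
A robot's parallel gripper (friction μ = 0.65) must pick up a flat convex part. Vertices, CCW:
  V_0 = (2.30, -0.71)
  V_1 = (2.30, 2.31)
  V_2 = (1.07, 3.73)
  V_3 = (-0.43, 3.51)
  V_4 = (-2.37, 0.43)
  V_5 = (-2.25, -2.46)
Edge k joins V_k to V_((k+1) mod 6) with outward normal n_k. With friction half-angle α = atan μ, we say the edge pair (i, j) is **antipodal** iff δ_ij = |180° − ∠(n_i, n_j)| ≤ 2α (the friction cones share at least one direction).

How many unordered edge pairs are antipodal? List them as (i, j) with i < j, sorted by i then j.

count = 5; pairs: (0,3), (0,4), (1,4), (2,5), (3,5)

α = atan 0.65 = 33.02°;  2α = 66.05°
n_0 = (+1.0000, -0.0000)
n_1 = (+0.7559, +0.6547)
n_2 = (-0.1451, +0.9894)
n_3 = (-0.8461, +0.5330)
n_4 = (-0.9991, -0.0415)
n_5 = (+0.3590, -0.9333)
  (0,1): δ = 139.10°  ·
  (0,2): δ = 81.66°  ·
  (0,3): δ = 32.21°  ✓
  (0,4): δ = 2.38°  ✓
  (0,5): δ = 111.04°  ·
  (1,2): δ = 122.56°  ·
  (1,3): δ = 73.10°  ·
  (1,4): δ = 38.52°  ✓
  (1,5): δ = 70.14°  ·
  (2,3): δ = 130.55°  ·
  (2,4): δ = 95.97°  ·
  (2,5): δ = 12.69°  ✓
  (3,4): δ = 145.42°  ·
  (3,5): δ = 36.76°  ✓
  (4,5): δ = 71.34°  ·
antipodal pairs: 5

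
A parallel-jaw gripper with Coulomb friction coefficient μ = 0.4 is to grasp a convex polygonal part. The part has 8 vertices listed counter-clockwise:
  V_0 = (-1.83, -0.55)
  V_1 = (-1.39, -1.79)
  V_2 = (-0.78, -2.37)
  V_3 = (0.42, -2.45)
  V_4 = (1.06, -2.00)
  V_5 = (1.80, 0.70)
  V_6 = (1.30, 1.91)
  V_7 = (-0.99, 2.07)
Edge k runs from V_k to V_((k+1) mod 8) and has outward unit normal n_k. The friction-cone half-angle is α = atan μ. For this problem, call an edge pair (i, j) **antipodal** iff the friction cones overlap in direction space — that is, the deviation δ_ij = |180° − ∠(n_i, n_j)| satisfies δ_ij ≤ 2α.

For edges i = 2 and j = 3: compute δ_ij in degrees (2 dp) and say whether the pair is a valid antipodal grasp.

δ = 141.07°, invalid

α = atan 0.4 = 21.80°;  2α = 43.60°
edge 2: e_2 = (+1.20, -0.08);  n_2 = (-0.0665, -0.9978)
edge 3: e_3 = (+0.64, +0.45);  n_3 = (+0.5752, -0.8180)
∠(n_2, n_3) = 38.93°
δ = |180° − 38.93°| = 141.07°
141.07° > 2α = 43.60°  →  invalid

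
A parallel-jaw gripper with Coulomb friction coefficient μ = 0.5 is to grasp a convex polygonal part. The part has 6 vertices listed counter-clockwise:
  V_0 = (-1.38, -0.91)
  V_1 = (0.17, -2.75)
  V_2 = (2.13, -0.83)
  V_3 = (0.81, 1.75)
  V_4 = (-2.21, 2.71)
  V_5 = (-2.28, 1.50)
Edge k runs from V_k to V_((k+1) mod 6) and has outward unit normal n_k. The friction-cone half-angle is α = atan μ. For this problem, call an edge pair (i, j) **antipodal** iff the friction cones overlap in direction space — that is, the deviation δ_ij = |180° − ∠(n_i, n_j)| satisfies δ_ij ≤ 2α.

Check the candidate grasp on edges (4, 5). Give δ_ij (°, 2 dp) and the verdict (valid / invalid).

δ = 156.21°, invalid

α = atan 0.5 = 26.57°;  2α = 53.13°
edge 4: e_4 = (-0.07, -1.21);  n_4 = (-0.9983, +0.0578)
edge 5: e_5 = (+0.90, -2.41);  n_5 = (-0.9368, -0.3498)
∠(n_4, n_5) = 23.79°
δ = |180° − 23.79°| = 156.21°
156.21° > 2α = 53.13°  →  invalid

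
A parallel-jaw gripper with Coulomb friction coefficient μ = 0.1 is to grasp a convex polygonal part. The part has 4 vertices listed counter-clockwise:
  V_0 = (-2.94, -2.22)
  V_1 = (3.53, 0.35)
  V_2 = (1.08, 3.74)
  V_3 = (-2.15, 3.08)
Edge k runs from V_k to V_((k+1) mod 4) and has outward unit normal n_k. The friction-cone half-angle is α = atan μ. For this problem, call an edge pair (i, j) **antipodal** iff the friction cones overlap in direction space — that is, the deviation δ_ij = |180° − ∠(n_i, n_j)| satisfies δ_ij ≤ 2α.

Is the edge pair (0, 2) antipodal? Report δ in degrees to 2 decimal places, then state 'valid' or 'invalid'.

δ = 10.12°, valid

α = atan 0.1 = 5.71°;  2α = 11.42°
edge 0: e_0 = (+6.47, +2.57);  n_0 = (+0.3692, -0.9294)
edge 2: e_2 = (-3.23, -0.66);  n_2 = (-0.2002, +0.9798)
∠(n_0, n_2) = 169.88°
δ = |180° − 169.88°| = 10.12°
10.12° ≤ 2α = 11.42°  →  valid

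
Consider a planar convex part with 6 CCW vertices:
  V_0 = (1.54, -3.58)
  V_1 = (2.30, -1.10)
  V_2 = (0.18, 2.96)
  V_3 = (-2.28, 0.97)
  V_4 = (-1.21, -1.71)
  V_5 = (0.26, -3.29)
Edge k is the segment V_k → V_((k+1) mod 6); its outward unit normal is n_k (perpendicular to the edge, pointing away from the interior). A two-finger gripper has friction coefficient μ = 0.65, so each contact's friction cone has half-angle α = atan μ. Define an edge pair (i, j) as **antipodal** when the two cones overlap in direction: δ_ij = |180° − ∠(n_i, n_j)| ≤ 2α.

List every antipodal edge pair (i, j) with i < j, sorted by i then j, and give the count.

α = atan 0.65 = 33.02°;  2α = 66.05°
n_0 = (+0.9561, -0.2930)
n_1 = (+0.8864, +0.4629)
n_2 = (-0.6289, +0.7775)
n_3 = (-0.9287, -0.3708)
n_4 = (-0.7321, -0.6812)
n_5 = (-0.2210, -0.9753)
  (0,1): δ = 135.39°  ·
  (0,2): δ = 33.99°  ✓
  (0,3): δ = 38.80°  ✓
  (0,4): δ = 59.97°  ✓
  (0,5): δ = 94.27°  ·
  (1,2): δ = 78.60°  ·
  (1,3): δ = 5.81°  ✓
  (1,4): δ = 15.36°  ✓
  (1,5): δ = 49.66°  ✓
  (2,3): δ = 107.21°  ·
  (2,4): δ = 86.04°  ·
  (2,5): δ = 51.74°  ✓
  (3,4): δ = 158.83°  ·
  (3,5): δ = 124.53°  ·
  (4,5): δ = 145.70°  ·
antipodal pairs: 7

count = 7; pairs: (0,2), (0,3), (0,4), (1,3), (1,4), (1,5), (2,5)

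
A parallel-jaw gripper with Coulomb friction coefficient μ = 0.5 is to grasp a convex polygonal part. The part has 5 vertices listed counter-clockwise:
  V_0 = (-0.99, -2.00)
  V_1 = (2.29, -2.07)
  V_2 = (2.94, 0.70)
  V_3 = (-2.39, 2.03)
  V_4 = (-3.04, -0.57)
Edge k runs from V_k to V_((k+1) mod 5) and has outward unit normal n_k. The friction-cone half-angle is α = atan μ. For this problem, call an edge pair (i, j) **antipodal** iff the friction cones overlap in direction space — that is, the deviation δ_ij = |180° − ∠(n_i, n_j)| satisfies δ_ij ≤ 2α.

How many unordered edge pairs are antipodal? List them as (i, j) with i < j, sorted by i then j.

count = 3; pairs: (0,2), (1,3), (2,4)

α = atan 0.5 = 26.57°;  2α = 53.13°
n_0 = (-0.0213, -0.9998)
n_1 = (+0.9736, -0.2285)
n_2 = (+0.2421, +0.9702)
n_3 = (-0.9701, +0.2425)
n_4 = (-0.5721, -0.8202)
  (0,1): δ = 101.98°  ·
  (0,2): δ = 12.79°  ✓
  (0,3): δ = 77.19°  ·
  (0,4): δ = 146.32°  ·
  (1,2): δ = 90.81°  ·
  (1,3): δ = 0.83°  ✓
  (1,4): δ = 68.31°  ·
  (2,3): δ = 90.03°  ·
  (2,4): δ = 20.89°  ✓
  (3,4): δ = 110.86°  ·
antipodal pairs: 3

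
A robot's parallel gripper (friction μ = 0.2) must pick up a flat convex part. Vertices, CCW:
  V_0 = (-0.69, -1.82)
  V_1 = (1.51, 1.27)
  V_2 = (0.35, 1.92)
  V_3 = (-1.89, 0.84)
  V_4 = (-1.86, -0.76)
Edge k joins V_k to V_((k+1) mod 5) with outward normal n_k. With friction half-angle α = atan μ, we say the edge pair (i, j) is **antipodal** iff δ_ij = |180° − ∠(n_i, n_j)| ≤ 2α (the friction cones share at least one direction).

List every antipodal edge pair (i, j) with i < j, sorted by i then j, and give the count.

α = atan 0.2 = 11.31°;  2α = 22.62°
n_0 = (+0.8146, -0.5800)
n_1 = (+0.4888, +0.8724)
n_2 = (-0.4343, +0.9008)
n_3 = (-0.9998, -0.0187)
n_4 = (-0.6714, -0.7411)
  (0,1): δ = 83.81°  ·
  (0,2): δ = 28.81°  ·
  (0,3): δ = 36.52°  ·
  (0,4): δ = 83.27°  ·
  (1,2): δ = 125.00°  ·
  (1,3): δ = 59.66°  ·
  (1,4): δ = 12.91°  ✓
  (2,3): δ = 114.67°  ·
  (2,4): δ = 67.92°  ·
  (3,4): δ = 133.25°  ·
antipodal pairs: 1

count = 1; pairs: (1,4)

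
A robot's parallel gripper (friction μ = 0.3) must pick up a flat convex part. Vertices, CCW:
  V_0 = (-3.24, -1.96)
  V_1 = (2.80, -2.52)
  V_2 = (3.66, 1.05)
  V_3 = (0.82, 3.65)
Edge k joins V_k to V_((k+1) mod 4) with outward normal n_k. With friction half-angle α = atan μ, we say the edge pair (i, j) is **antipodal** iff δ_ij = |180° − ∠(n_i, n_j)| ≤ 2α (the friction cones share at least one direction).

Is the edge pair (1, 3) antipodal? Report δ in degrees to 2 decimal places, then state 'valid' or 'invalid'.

δ = 22.35°, valid

α = atan 0.3 = 16.70°;  2α = 33.40°
edge 1: e_1 = (+0.86, +3.57);  n_1 = (+0.9722, -0.2342)
edge 3: e_3 = (-4.06, -5.61);  n_3 = (-0.8101, +0.5863)
∠(n_1, n_3) = 157.65°
δ = |180° − 157.65°| = 22.35°
22.35° ≤ 2α = 33.40°  →  valid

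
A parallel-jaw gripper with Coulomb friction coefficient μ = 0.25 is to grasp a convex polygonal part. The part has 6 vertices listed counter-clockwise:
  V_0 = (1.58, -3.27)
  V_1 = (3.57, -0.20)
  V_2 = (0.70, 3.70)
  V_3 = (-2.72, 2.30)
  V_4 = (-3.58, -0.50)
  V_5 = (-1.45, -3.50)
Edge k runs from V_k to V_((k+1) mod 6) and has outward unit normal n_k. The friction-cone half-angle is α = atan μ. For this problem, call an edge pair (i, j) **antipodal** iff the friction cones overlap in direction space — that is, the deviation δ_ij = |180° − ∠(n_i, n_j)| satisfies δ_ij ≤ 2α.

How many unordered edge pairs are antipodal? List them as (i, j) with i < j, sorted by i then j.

α = atan 0.25 = 14.04°;  2α = 28.07°
n_0 = (+0.8391, -0.5439)
n_1 = (+0.8054, +0.5927)
n_2 = (-0.3788, +0.9255)
n_3 = (-0.9559, +0.2936)
n_4 = (-0.8154, -0.5789)
n_5 = (+0.0757, -0.9971)
  (0,1): δ = 110.70°  ·
  (0,2): δ = 34.79°  ·
  (0,3): δ = 15.88°  ✓
  (0,4): δ = 68.33°  ·
  (0,5): δ = 127.29°  ·
  (1,2): δ = 104.09°  ·
  (1,3): δ = 53.42°  ·
  (1,4): δ = 0.97°  ✓
  (1,5): δ = 57.99°  ·
  (2,3): δ = 129.34°  ·
  (2,4): δ = 76.89°  ·
  (2,5): δ = 17.92°  ✓
  (3,4): δ = 127.55°  ·
  (3,5): δ = 68.59°  ·
  (4,5): δ = 121.03°  ·
antipodal pairs: 3

count = 3; pairs: (0,3), (1,4), (2,5)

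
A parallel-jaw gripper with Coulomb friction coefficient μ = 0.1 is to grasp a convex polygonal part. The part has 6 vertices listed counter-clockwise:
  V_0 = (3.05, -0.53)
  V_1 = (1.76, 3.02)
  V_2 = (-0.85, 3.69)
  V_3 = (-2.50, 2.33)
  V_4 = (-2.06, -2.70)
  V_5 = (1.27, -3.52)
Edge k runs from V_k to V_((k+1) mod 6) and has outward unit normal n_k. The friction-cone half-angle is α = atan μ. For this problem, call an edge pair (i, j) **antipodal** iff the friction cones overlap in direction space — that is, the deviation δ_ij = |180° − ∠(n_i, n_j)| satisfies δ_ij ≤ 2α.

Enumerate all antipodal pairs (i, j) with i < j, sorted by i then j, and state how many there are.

count = 1; pairs: (1,4)

α = atan 0.1 = 5.71°;  2α = 11.42°
n_0 = (+0.9399, +0.3415)
n_1 = (+0.2486, +0.9686)
n_2 = (-0.6360, +0.7717)
n_3 = (-0.9962, -0.0871)
n_4 = (-0.2391, -0.9710)
n_5 = (+0.8593, -0.5115)
  (0,1): δ = 124.37°  ·
  (0,2): δ = 70.47°  ·
  (0,3): δ = 14.97°  ·
  (0,4): δ = 56.20°  ·
  (0,5): δ = 129.26°  ·
  (1,2): δ = 126.11°  ·
  (1,3): δ = 70.60°  ·
  (1,4): δ = 0.56°  ✓
  (1,5): δ = 73.63°  ·
  (2,3): δ = 124.50°  ·
  (2,4): δ = 53.33°  ·
  (2,5): δ = 19.74°  ·
  (3,4): δ = 108.83°  ·
  (3,5): δ = 35.77°  ·
  (4,5): δ = 106.93°  ·
antipodal pairs: 1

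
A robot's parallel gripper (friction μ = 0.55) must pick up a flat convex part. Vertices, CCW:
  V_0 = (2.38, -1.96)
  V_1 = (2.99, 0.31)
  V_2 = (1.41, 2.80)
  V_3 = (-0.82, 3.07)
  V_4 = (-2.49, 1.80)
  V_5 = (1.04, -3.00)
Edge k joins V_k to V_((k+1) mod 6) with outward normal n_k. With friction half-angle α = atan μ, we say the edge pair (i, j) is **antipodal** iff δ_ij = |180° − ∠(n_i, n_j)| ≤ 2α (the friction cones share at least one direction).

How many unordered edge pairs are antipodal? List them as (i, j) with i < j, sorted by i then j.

count = 6; pairs: (0,3), (0,4), (1,4), (2,4), (2,5), (3,5)

α = atan 0.55 = 28.81°;  2α = 57.62°
n_0 = (+0.9657, -0.2595)
n_1 = (+0.8444, +0.5358)
n_2 = (+0.1202, +0.9927)
n_3 = (-0.6053, +0.7960)
n_4 = (-0.8056, -0.5925)
n_5 = (+0.6131, -0.7900)
  (0,1): δ = 132.56°  ·
  (0,2): δ = 81.86°  ·
  (0,3): δ = 37.71°  ✓
  (0,4): δ = 51.37°  ✓
  (0,5): δ = 142.86°  ·
  (1,2): δ = 129.30°  ·
  (1,3): δ = 85.14°  ·
  (1,4): δ = 3.93°  ✓
  (1,5): δ = 95.42°  ·
  (2,3): δ = 135.84°  ·
  (2,4): δ = 46.77°  ✓
  (2,5): δ = 44.72°  ✓
  (3,4): δ = 90.92°  ·
  (3,5): δ = 0.56°  ✓
  (4,5): δ = 88.52°  ·
antipodal pairs: 6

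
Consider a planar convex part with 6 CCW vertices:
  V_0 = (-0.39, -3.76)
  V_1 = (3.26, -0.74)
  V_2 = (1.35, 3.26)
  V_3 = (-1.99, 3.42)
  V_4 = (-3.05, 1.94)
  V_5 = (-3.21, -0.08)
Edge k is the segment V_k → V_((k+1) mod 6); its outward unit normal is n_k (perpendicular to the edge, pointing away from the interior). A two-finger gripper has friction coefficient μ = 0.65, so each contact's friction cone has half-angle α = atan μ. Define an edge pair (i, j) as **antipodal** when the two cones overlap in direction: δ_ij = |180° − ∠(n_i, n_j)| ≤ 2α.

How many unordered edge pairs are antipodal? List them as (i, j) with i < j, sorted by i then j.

α = atan 0.65 = 33.02°;  2α = 66.05°
n_0 = (+0.6375, -0.7705)
n_1 = (+0.9024, +0.4309)
n_2 = (+0.0478, +0.9989)
n_3 = (-0.8130, +0.5823)
n_4 = (-0.9969, +0.0790)
n_5 = (-0.7937, -0.6083)
  (0,1): δ = 104.08°  ·
  (0,2): δ = 42.35°  ✓
  (0,3): δ = 14.78°  ✓
  (0,4): δ = 45.87°  ✓
  (0,5): δ = 87.86°  ·
  (1,2): δ = 118.27°  ·
  (1,3): δ = 61.14°  ✓
  (1,4): δ = 30.05°  ✓
  (1,5): δ = 11.94°  ✓
  (2,3): δ = 122.87°  ·
  (2,4): δ = 91.79°  ·
  (2,5): δ = 49.79°  ✓
  (3,4): δ = 148.92°  ·
  (3,5): δ = 106.93°  ·
  (4,5): δ = 138.01°  ·
antipodal pairs: 7

count = 7; pairs: (0,2), (0,3), (0,4), (1,3), (1,4), (1,5), (2,5)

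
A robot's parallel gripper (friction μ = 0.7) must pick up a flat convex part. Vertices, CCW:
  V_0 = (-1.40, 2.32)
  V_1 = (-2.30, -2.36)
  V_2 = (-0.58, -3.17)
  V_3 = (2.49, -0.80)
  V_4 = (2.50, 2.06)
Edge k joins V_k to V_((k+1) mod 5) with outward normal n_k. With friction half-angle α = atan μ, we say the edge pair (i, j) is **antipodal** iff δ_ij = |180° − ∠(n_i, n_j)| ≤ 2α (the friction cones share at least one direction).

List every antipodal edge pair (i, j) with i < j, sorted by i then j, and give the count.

count = 5; pairs: (0,2), (0,3), (1,3), (1,4), (2,4)

α = atan 0.7 = 34.99°;  2α = 69.98°
n_0 = (-0.9820, +0.1888)
n_1 = (-0.4261, -0.9047)
n_2 = (+0.6111, -0.7916)
n_3 = (+1.0000, -0.0035)
n_4 = (+0.0665, +0.9978)
  (0,1): δ = 104.33°  ·
  (0,2): δ = 41.45°  ✓
  (0,3): δ = 10.69°  ✓
  (0,4): δ = 97.07°  ·
  (1,2): δ = 117.12°  ·
  (1,3): δ = 64.98°  ✓
  (1,4): δ = 21.40°  ✓
  (2,3): δ = 127.87°  ·
  (2,4): δ = 41.48°  ✓
  (3,4): δ = 93.61°  ·
antipodal pairs: 5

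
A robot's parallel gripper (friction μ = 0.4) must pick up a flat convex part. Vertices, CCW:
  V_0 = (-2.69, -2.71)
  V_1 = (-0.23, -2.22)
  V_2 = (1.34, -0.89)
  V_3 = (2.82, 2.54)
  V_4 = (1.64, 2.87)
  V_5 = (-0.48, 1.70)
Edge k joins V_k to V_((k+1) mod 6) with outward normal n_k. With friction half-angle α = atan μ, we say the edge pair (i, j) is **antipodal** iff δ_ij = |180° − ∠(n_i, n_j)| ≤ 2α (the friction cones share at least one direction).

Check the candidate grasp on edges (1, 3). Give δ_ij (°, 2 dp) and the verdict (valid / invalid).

δ = 55.89°, invalid

α = atan 0.4 = 21.80°;  2α = 43.60°
edge 1: e_1 = (+1.57, +1.33);  n_1 = (+0.6464, -0.7630)
edge 3: e_3 = (-1.18, +0.33);  n_3 = (+0.2693, +0.9630)
∠(n_1, n_3) = 124.11°
δ = |180° − 124.11°| = 55.89°
55.89° > 2α = 43.60°  →  invalid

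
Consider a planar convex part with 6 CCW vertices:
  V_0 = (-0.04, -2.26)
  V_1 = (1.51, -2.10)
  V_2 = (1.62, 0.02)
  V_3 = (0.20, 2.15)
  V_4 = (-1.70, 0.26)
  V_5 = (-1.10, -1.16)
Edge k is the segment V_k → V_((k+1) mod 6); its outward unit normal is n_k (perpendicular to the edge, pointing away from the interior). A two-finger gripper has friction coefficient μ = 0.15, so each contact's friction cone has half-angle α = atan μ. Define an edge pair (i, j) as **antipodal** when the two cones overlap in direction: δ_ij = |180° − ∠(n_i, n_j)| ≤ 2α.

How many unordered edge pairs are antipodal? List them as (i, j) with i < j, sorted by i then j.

count = 2; pairs: (2,4), (2,5)

α = atan 0.15 = 8.53°;  2α = 17.06°
n_0 = (+0.1027, -0.9947)
n_1 = (+0.9987, -0.0518)
n_2 = (+0.8321, +0.5547)
n_3 = (-0.7052, +0.7090)
n_4 = (-0.9211, -0.3892)
n_5 = (-0.7201, -0.6939)
  (0,1): δ = 98.86°  ·
  (0,2): δ = 62.20°  ·
  (0,3): δ = 38.96°  ·
  (0,4): δ = 107.01°  ·
  (0,5): δ = 128.05°  ·
  (1,2): δ = 143.34°  ·
  (1,3): δ = 42.18°  ·
  (1,4): δ = 25.88°  ·
  (1,5): δ = 46.91°  ·
  (2,3): δ = 78.84°  ·
  (2,4): δ = 10.78°  ✓
  (2,5): δ = 10.25°  ✓
  (3,4): δ = 111.94°  ·
  (3,5): δ = 90.91°  ·
  (4,5): δ = 158.97°  ·
antipodal pairs: 2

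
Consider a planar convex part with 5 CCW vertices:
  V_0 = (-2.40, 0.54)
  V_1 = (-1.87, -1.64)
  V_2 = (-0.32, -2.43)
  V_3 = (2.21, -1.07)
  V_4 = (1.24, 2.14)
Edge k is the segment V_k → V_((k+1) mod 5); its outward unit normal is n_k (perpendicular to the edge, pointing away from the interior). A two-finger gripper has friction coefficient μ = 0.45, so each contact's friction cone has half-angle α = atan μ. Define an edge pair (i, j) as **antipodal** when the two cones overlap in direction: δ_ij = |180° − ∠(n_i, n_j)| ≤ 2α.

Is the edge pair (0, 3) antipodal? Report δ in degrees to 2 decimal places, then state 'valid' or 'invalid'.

δ = 3.15°, valid

α = atan 0.45 = 24.23°;  2α = 48.46°
edge 0: e_0 = (+0.53, -2.18);  n_0 = (-0.9717, -0.2362)
edge 3: e_3 = (-0.97, +3.21);  n_3 = (+0.9572, +0.2893)
∠(n_0, n_3) = 176.85°
δ = |180° − 176.85°| = 3.15°
3.15° ≤ 2α = 48.46°  →  valid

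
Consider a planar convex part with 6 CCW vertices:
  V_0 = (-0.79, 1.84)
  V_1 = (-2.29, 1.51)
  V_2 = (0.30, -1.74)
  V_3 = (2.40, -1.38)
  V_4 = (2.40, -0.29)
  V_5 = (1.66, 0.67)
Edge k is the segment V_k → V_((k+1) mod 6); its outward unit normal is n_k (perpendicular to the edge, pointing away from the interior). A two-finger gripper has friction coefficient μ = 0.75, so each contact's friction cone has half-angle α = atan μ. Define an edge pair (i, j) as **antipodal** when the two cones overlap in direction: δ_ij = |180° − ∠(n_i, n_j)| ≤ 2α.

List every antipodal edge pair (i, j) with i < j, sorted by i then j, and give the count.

α = atan 0.75 = 36.87°;  2α = 73.74°
n_0 = (-0.2149, +0.9766)
n_1 = (-0.7820, -0.6232)
n_2 = (+0.1690, -0.9856)
n_3 = (+1.0000, -0.0000)
n_4 = (+0.7920, +0.6105)
n_5 = (+0.4309, +0.9024)
  (0,1): δ = 63.86°  ✓
  (0,2): δ = 2.68°  ✓
  (0,3): δ = 77.59°  ·
  (0,4): δ = 115.22°  ·
  (0,5): δ = 142.07°  ·
  (1,2): δ = 118.82°  ·
  (1,3): δ = 38.55°  ✓
  (1,4): δ = 0.93°  ✓
  (1,5): δ = 25.92°  ✓
  (2,3): δ = 99.73°  ·
  (2,4): δ = 62.10°  ✓
  (2,5): δ = 35.25°  ✓
  (3,4): δ = 142.37°  ·
  (3,5): δ = 115.53°  ·
  (4,5): δ = 153.15°  ·
antipodal pairs: 7

count = 7; pairs: (0,1), (0,2), (1,3), (1,4), (1,5), (2,4), (2,5)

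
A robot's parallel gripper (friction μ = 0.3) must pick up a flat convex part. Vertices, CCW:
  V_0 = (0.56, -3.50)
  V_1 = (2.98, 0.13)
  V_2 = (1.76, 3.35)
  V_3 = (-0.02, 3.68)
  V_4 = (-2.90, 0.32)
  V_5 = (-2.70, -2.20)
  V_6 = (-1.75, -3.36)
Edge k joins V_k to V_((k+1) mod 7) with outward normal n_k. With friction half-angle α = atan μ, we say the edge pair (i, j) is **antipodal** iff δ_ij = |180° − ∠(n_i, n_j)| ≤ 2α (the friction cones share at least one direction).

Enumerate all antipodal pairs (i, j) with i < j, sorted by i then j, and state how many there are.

count = 4; pairs: (0,3), (1,4), (1,5), (2,6)

α = atan 0.3 = 16.70°;  2α = 33.40°
n_0 = (+0.8321, -0.5547)
n_1 = (+0.9351, +0.3543)
n_2 = (+0.1823, +0.9832)
n_3 = (-0.7593, +0.6508)
n_4 = (-0.9969, -0.0791)
n_5 = (-0.7737, -0.6336)
n_6 = (-0.0605, -0.9982)
  (0,1): δ = 125.56°  ·
  (0,2): δ = 66.81°  ·
  (0,3): δ = 6.91°  ✓
  (0,4): δ = 38.23°  ·
  (0,5): δ = 73.01°  ·
  (0,6): δ = 120.22°  ·
  (1,2): δ = 121.25°  ·
  (1,3): δ = 61.35°  ·
  (1,4): δ = 16.21°  ✓
  (1,5): δ = 18.57°  ✓
  (1,6): δ = 65.78°  ·
  (2,3): δ = 120.10°  ·
  (2,4): δ = 74.96°  ·
  (2,5): δ = 40.18°  ·
  (2,6): δ = 7.03°  ✓
  (3,4): δ = 134.86°  ·
  (3,5): δ = 100.08°  ·
  (3,6): δ = 52.87°  ·
  (4,5): δ = 145.22°  ·
  (4,6): δ = 98.01°  ·
  (5,6): δ = 132.78°  ·
antipodal pairs: 4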